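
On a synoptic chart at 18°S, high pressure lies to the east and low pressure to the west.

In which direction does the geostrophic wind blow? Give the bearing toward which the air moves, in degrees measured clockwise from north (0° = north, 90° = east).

180°

The pressure-gradient force points toward the west (bearing 270°).
Geostrophic balance: in the Southern Hemisphere the Coriolis force deflects motion to the left, so the geostrophic wind blows 90° to the left of the pressure-gradient force (low pressure on the right).
Rotating 270° by 90° counterclockwise gives 180° — the wind blows toward the south.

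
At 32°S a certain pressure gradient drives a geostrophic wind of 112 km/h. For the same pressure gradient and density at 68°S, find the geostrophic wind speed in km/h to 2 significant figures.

64 km/h

With the same pressure gradient and density, V_g ∝ 1/f ∝ 1/sin φ.
V₂ = V₁ · sin φ₁ / sin φ₂ = 112 × sin 32° / sin 68°
V₂ = 112 × 0.5299/0.9272 = 64 km/h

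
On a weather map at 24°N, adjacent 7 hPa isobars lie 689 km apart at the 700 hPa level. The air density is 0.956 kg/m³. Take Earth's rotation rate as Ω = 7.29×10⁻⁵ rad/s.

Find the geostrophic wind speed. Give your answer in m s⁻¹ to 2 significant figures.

18 m s⁻¹

Coriolis parameter at 24°N:
f = 2Ω sin φ = 2 × 7.29×10⁻⁵ × sin 24° = 5.93×10⁻⁵ s⁻¹
Pressure gradient: |∂P/∂n| = 700 Pa / 689000 m = 1.02×10⁻³ Pa/m
Geostrophic balance (pressure-gradient force = Coriolis force):
V_g = (1/(fρ)) |∂P/∂n| = 1.02×10⁻³ / (5.93×10⁻⁵ × 0.956) = 17.9 m/s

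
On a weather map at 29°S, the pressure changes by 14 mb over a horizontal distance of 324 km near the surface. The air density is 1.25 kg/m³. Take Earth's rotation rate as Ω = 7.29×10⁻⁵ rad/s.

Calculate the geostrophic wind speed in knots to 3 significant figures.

95.1 knots

Coriolis parameter at 29°S:
f = 2Ω sin φ = 2 × 7.29×10⁻⁵ × sin 29° = 7.07×10⁻⁵ s⁻¹
Pressure gradient: |∂P/∂n| = 1400 Pa / 324000 m = 4.32×10⁻³ Pa/m
Geostrophic balance (pressure-gradient force = Coriolis force):
V_g = (1/(fρ)) |∂P/∂n| = 4.32×10⁻³ / (7.07×10⁻⁵ × 1.25) = 48.9 m/s
Converting: 48.9 m/s × 1.944 = 95.1 knots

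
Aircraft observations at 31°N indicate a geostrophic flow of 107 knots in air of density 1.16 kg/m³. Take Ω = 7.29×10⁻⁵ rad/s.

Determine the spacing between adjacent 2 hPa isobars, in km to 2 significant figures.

42 km

Coriolis parameter at 31°N:
f = 2Ω sin φ = 2 × 7.29×10⁻⁵ × sin 31° = 7.51×10⁻⁵ s⁻¹
Wind speed in SI: 107 knots = 55.0 m/s
Geostrophic balance rearranged: |∂P/∂n| = f ρ V_g
|∂P/∂n| = 7.51×10⁻⁵ × 1.16 × 55.0 = 4.79×10⁻³ Pa/m
Isobar spacing: Δn = ΔP/|∂P/∂n| = 200 Pa / 4.79×10⁻³ Pa/m = 41711 m ≈ 42 km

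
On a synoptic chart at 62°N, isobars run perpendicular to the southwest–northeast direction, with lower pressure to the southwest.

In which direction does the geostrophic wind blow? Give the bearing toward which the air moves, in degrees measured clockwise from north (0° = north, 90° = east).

315°

The pressure-gradient force points toward the southwest (bearing 225°).
Geostrophic balance: in the Northern Hemisphere the Coriolis force deflects motion to the right, so the geostrophic wind blows 90° to the right of the pressure-gradient force (low pressure on the left).
Rotating 225° by 90° clockwise gives 315° — the wind blows toward the northwest.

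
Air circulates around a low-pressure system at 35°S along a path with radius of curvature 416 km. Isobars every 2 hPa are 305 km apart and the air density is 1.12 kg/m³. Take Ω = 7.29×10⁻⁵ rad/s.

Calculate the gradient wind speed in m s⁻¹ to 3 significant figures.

Coriolis parameter at 35°S:
f = 2Ω sin φ = 2 × 7.29×10⁻⁵ × sin 35° = 8.36×10⁻⁵ s⁻¹
Pressure gradient: |∂P/∂n| = 200 Pa / 305000 m = 6.56×10⁻⁴ Pa/m
Geostrophic speed: V_g = |∂P/∂n|/(fρ) = 6.56×10⁻⁴/(8.36×10⁻⁵ × 1.12) = 7.00 m/s
Around a low, centrifugal force acts outward with Coriolis, so pressure-gradient force balances both:
(1/ρ)|∂P/∂n| = fV + V²/R  →  V² + fR·V − fR·V_g = 0
With fR = 8.36×10⁻⁵ × 416×10³ m = 34.8 m/s:
V = [−fR + √((fR)² + 4 fR V_g)]/2 = [−34.8 + √(34.8² + 4×34.8×7)]/2 = 5.97 m/s
Subgeostrophic (V < V_g = 7 m/s), as expected around a low.

5.97 m s⁻¹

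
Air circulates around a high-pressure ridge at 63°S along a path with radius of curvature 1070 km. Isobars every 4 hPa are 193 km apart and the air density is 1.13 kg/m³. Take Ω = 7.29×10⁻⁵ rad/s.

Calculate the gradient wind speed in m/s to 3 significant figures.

Coriolis parameter at 63°S:
f = 2Ω sin φ = 2 × 7.29×10⁻⁵ × sin 63° = 1.30×10⁻⁴ s⁻¹
Pressure gradient: |∂P/∂n| = 400 Pa / 193000 m = 2.07×10⁻³ Pa/m
Geostrophic speed: V_g = |∂P/∂n|/(fρ) = 2.07×10⁻³/(1.30×10⁻⁴ × 1.13) = 14.1 m/s
Around a high, pressure-gradient force acts outward with centrifugal, so Coriolis balances both:
fV = (1/ρ)|∂P/∂n| + V²/R  →  V² − fR·V + fR·V_g = 0
With fR = 1.30×10⁻⁴ × 1070×10³ m = 139 m/s:
V = [fR − √((fR)² − 4 fR V_g)]/2 = [139 − √(139² − 4×139×14.1)]/2 = 15.9 m/s
Supergeostrophic (V > V_g = 14.1 m/s), as expected around a high.

15.9 m/s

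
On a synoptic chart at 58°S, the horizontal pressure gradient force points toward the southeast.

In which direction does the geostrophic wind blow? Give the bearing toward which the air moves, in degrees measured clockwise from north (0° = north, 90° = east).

045°

The pressure-gradient force points toward the southeast (bearing 135°).
Geostrophic balance: in the Southern Hemisphere the Coriolis force deflects motion to the left, so the geostrophic wind blows 90° to the left of the pressure-gradient force (low pressure on the right).
Rotating 135° by 90° counterclockwise gives 045° — the wind blows toward the northeast.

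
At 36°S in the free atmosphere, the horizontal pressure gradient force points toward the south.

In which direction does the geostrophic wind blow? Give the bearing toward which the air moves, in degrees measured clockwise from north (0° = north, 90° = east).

The pressure-gradient force points toward the south (bearing 180°).
Geostrophic balance: in the Southern Hemisphere the Coriolis force deflects motion to the left, so the geostrophic wind blows 90° to the left of the pressure-gradient force (low pressure on the right).
Rotating 180° by 90° counterclockwise gives 090° — the wind blows toward the east.

090°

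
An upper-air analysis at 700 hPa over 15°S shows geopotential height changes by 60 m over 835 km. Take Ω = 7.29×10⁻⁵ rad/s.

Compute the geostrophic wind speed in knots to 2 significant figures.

36 knots

Coriolis parameter at 15°S:
f = 2Ω sin φ = 2 × 7.29×10⁻⁵ × sin 15° = 3.77×10⁻⁵ s⁻¹
Height gradient: |∂Z/∂n| = 60 m / 835000 m = 7.19×10⁻⁵
On a pressure surface, geostrophic balance gives V_g = (g/f)|∂Z/∂n|:
V_g = 9.81 × 7.19×10⁻⁵ / 3.77×10⁻⁵ = 18.7 m/s
Converting: 18.7 m/s × 1.944 = 36 knots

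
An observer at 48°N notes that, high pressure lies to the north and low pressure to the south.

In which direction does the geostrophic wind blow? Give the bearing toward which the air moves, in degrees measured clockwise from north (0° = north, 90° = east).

270°

The pressure-gradient force points toward the south (bearing 180°).
Geostrophic balance: in the Northern Hemisphere the Coriolis force deflects motion to the right, so the geostrophic wind blows 90° to the right of the pressure-gradient force (low pressure on the left).
Rotating 180° by 90° clockwise gives 270° — the wind blows toward the west.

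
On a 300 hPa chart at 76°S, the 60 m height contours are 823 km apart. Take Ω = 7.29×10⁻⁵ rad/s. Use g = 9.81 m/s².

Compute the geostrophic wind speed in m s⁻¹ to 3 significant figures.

Coriolis parameter at 76°S:
f = 2Ω sin φ = 2 × 7.29×10⁻⁵ × sin 76° = 1.41×10⁻⁴ s⁻¹
Height gradient: |∂Z/∂n| = 60 m / 823000 m = 7.29×10⁻⁵
On a pressure surface, geostrophic balance gives V_g = (g/f)|∂Z/∂n|:
V_g = 9.81 × 7.29×10⁻⁵ / 1.41×10⁻⁴ = 5.06 m/s

5.06 m s⁻¹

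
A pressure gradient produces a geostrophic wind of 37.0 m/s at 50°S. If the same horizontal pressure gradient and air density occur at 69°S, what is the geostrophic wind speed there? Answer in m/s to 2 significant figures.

With the same pressure gradient and density, V_g ∝ 1/f ∝ 1/sin φ.
V₂ = V₁ · sin φ₁ / sin φ₂ = 37.0 × sin 50° / sin 69°
V₂ = 37.0 × 0.7660/0.9336 = 30 m/s

30 m/s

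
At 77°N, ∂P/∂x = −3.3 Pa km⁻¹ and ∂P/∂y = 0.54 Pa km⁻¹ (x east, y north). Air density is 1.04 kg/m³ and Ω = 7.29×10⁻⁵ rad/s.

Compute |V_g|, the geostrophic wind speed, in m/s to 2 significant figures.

23 m/s

Coriolis parameter at 77°N:
f = 2Ω sin φ = 2 × 7.29×10⁻⁵ × sin 77° = 1.42×10⁻⁴ s⁻¹
Component geostrophic relations (x east, y north):
u_g = −(1/(fρ)) ∂P/∂y,  v_g = (1/(fρ)) ∂P/∂x
u_g = −(0.54×10⁻³)/(1.42×10⁻⁴ × 1.04) = −3.65 m/s;  v_g = (−3.3×10⁻³)/(1.42×10⁻⁴ × 1.04) = −22.3 m/s
|V_g| = √(u_g² + v_g²) = 22.6 m/s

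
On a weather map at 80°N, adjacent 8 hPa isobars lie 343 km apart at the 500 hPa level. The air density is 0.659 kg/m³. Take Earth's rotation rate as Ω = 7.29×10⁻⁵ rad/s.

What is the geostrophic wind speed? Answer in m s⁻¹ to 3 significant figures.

Coriolis parameter at 80°N:
f = 2Ω sin φ = 2 × 7.29×10⁻⁵ × sin 80° = 1.44×10⁻⁴ s⁻¹
Pressure gradient: |∂P/∂n| = 800 Pa / 343000 m = 2.33×10⁻³ Pa/m
Geostrophic balance (pressure-gradient force = Coriolis force):
V_g = (1/(fρ)) |∂P/∂n| = 2.33×10⁻³ / (1.44×10⁻⁴ × 0.659) = 24.6 m/s

24.6 m s⁻¹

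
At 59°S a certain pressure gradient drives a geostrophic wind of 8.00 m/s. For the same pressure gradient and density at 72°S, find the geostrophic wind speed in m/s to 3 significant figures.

With the same pressure gradient and density, V_g ∝ 1/f ∝ 1/sin φ.
V₂ = V₁ · sin φ₁ / sin φ₂ = 8.00 × sin 59° / sin 72°
V₂ = 8.00 × 0.8572/0.9511 = 7.21 m/s

7.21 m/s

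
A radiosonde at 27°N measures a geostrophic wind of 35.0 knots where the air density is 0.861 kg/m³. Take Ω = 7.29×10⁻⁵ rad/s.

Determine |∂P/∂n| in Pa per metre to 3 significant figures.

Coriolis parameter at 27°N:
f = 2Ω sin φ = 2 × 7.29×10⁻⁵ × sin 27° = 6.62×10⁻⁵ s⁻¹
Wind speed in SI: 35.0 knots = 18.0 m/s
Geostrophic balance rearranged: |∂P/∂n| = f ρ V_g
|∂P/∂n| = 6.62×10⁻⁵ × 0.861 × 18.0 = 1.03×10⁻³ Pa/m

1.03×10⁻³ Pa/m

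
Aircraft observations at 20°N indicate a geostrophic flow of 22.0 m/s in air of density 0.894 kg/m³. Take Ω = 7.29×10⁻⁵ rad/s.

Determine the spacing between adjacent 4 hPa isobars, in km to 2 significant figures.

410 km

Coriolis parameter at 20°N:
f = 2Ω sin φ = 2 × 7.29×10⁻⁵ × sin 20° = 4.99×10⁻⁵ s⁻¹
Geostrophic balance rearranged: |∂P/∂n| = f ρ V_g
|∂P/∂n| = 4.99×10⁻⁵ × 0.894 × 22.0 = 9.81×10⁻⁴ Pa/m
Isobar spacing: Δn = ΔP/|∂P/∂n| = 400 Pa / 9.81×10⁻⁴ Pa/m = 407841 m ≈ 410 km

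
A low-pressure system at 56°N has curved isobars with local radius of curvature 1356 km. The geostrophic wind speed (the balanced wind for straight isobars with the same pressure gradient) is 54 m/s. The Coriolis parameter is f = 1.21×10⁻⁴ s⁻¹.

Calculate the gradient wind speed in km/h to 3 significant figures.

Around a low, centrifugal force acts outward with Coriolis, so pressure-gradient force balances both:
(1/ρ)|∂P/∂n| = fV + V²/R  →  V² + fR·V − fR·V_g = 0
With fR = 1.21×10⁻⁴ × 1356×10³ m = 164 m/s:
V = [−fR + √((fR)² + 4 fR V_g)]/2 = [−164 + √(164² + 4×164×54)]/2 = 42.8 m/s
Subgeostrophic (V < V_g = 54 m/s), as expected around a low.
Converting: 42.8 m/s × 3.6 = 154 km/h

154 km/h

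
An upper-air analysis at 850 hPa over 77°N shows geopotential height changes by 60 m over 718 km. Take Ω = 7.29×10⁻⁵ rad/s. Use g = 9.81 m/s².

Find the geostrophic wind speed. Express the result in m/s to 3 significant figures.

Coriolis parameter at 77°N:
f = 2Ω sin φ = 2 × 7.29×10⁻⁵ × sin 77° = 1.42×10⁻⁴ s⁻¹
Height gradient: |∂Z/∂n| = 60 m / 718000 m = 8.36×10⁻⁵
On a pressure surface, geostrophic balance gives V_g = (g/f)|∂Z/∂n|:
V_g = 9.81 × 8.36×10⁻⁵ / 1.42×10⁻⁴ = 5.77 m/s

5.77 m/s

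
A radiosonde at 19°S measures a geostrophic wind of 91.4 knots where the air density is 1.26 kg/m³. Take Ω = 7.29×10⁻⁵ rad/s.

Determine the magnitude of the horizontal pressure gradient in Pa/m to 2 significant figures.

2.8×10⁻³ Pa/m

Coriolis parameter at 19°S:
f = 2Ω sin φ = 2 × 7.29×10⁻⁵ × sin 19° = 4.75×10⁻⁵ s⁻¹
Wind speed in SI: 91.4 knots = 47.0 m/s
Geostrophic balance rearranged: |∂P/∂n| = f ρ V_g
|∂P/∂n| = 4.75×10⁻⁵ × 1.26 × 47.0 = 2.81×10⁻³ Pa/m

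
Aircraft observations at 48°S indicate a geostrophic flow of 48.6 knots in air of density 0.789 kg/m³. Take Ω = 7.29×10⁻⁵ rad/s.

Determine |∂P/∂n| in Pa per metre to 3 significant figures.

Coriolis parameter at 48°S:
f = 2Ω sin φ = 2 × 7.29×10⁻⁵ × sin 48° = 1.08×10⁻⁴ s⁻¹
Wind speed in SI: 48.6 knots = 25.0 m/s
Geostrophic balance rearranged: |∂P/∂n| = f ρ V_g
|∂P/∂n| = 1.08×10⁻⁴ × 0.789 × 25.0 = 2.14×10⁻³ Pa/m

2.14×10⁻³ Pa/m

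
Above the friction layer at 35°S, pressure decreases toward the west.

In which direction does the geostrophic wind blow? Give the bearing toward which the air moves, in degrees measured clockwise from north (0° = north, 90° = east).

180°

The pressure-gradient force points toward the west (bearing 270°).
Geostrophic balance: in the Southern Hemisphere the Coriolis force deflects motion to the left, so the geostrophic wind blows 90° to the left of the pressure-gradient force (low pressure on the right).
Rotating 270° by 90° counterclockwise gives 180° — the wind blows toward the south.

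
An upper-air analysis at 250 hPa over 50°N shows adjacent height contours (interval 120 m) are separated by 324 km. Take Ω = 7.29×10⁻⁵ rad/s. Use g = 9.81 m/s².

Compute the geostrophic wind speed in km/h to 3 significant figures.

Coriolis parameter at 50°N:
f = 2Ω sin φ = 2 × 7.29×10⁻⁵ × sin 50° = 1.12×10⁻⁴ s⁻¹
Height gradient: |∂Z/∂n| = 120 m / 324000 m = 3.70×10⁻⁴
On a pressure surface, geostrophic balance gives V_g = (g/f)|∂Z/∂n|:
V_g = 9.81 × 3.70×10⁻⁴ / 1.12×10⁻⁴ = 32.5 m/s
Converting: 32.5 m/s × 3.6 = 117 km/h

117 km/h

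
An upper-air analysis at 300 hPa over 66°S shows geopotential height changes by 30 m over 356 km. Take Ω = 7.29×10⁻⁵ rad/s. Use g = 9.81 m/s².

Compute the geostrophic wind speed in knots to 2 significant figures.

Coriolis parameter at 66°S:
f = 2Ω sin φ = 2 × 7.29×10⁻⁵ × sin 66° = 1.33×10⁻⁴ s⁻¹
Height gradient: |∂Z/∂n| = 30 m / 356000 m = 8.43×10⁻⁵
On a pressure surface, geostrophic balance gives V_g = (g/f)|∂Z/∂n|:
V_g = 9.81 × 8.43×10⁻⁵ / 1.33×10⁻⁴ = 6.21 m/s
Converting: 6.21 m/s × 1.944 = 12 knots

12 knots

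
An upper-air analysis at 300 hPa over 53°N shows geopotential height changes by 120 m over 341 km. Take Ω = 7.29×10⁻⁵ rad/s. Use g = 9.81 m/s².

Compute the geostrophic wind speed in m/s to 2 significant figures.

Coriolis parameter at 53°N:
f = 2Ω sin φ = 2 × 7.29×10⁻⁵ × sin 53° = 1.16×10⁻⁴ s⁻¹
Height gradient: |∂Z/∂n| = 120 m / 341000 m = 3.52×10⁻⁴
On a pressure surface, geostrophic balance gives V_g = (g/f)|∂Z/∂n|:
V_g = 9.81 × 3.52×10⁻⁴ / 1.16×10⁻⁴ = 29.6 m/s

30 m/s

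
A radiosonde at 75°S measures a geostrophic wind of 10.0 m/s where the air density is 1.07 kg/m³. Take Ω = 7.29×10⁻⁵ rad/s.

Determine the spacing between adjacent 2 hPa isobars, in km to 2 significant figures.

130 km

Coriolis parameter at 75°S:
f = 2Ω sin φ = 2 × 7.29×10⁻⁵ × sin 75° = 1.41×10⁻⁴ s⁻¹
Geostrophic balance rearranged: |∂P/∂n| = f ρ V_g
|∂P/∂n| = 1.41×10⁻⁴ × 1.07 × 10.0 = 1.51×10⁻³ Pa/m
Isobar spacing: Δn = ΔP/|∂P/∂n| = 200 Pa / 1.51×10⁻³ Pa/m = 132723 m ≈ 130 km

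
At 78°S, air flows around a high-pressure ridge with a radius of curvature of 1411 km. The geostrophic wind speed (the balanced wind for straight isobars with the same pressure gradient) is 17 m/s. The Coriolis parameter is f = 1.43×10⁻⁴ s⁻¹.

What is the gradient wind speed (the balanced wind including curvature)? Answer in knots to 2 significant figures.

Around a high, pressure-gradient force acts outward with centrifugal, so Coriolis balances both:
fV = (1/ρ)|∂P/∂n| + V²/R  →  V² − fR·V + fR·V_g = 0
With fR = 1.43×10⁻⁴ × 1411×10³ m = 202 m/s:
V = [fR − √((fR)² − 4 fR V_g)]/2 = [202 − √(202² − 4×202×17)]/2 = 18.7 m/s
Supergeostrophic (V > V_g = 17 m/s), as expected around a high.
Converting: 18.7 m/s × 1.944 = 36 knots

36 knots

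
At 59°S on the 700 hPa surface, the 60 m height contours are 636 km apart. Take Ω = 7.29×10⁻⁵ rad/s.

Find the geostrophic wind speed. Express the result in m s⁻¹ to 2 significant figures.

7.4 m s⁻¹

Coriolis parameter at 59°S:
f = 2Ω sin φ = 2 × 7.29×10⁻⁵ × sin 59° = 1.25×10⁻⁴ s⁻¹
Height gradient: |∂Z/∂n| = 60 m / 636000 m = 9.43×10⁻⁵
On a pressure surface, geostrophic balance gives V_g = (g/f)|∂Z/∂n|:
V_g = 9.81 × 9.43×10⁻⁵ / 1.25×10⁻⁴ = 7.41 m/s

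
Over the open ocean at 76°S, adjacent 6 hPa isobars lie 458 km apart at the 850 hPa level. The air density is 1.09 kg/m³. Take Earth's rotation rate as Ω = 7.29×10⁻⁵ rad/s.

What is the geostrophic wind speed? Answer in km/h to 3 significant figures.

Coriolis parameter at 76°S:
f = 2Ω sin φ = 2 × 7.29×10⁻⁵ × sin 76° = 1.41×10⁻⁴ s⁻¹
Pressure gradient: |∂P/∂n| = 600 Pa / 458000 m = 1.31×10⁻³ Pa/m
Geostrophic balance (pressure-gradient force = Coriolis force):
V_g = (1/(fρ)) |∂P/∂n| = 1.31×10⁻³ / (1.41×10⁻⁴ × 1.09) = 8.50 m/s
Converting: 8.50 m/s × 3.6 = 30.6 km/h

30.6 km/h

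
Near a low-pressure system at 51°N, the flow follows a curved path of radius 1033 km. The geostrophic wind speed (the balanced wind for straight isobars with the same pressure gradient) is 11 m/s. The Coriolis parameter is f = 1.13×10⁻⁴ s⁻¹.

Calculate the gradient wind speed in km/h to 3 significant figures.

Around a low, centrifugal force acts outward with Coriolis, so pressure-gradient force balances both:
(1/ρ)|∂P/∂n| = fV + V²/R  →  V² + fR·V − fR·V_g = 0
With fR = 1.13×10⁻⁴ × 1033×10³ m = 117 m/s:
V = [−fR + √((fR)² + 4 fR V_g)]/2 = [−117 + √(117² + 4×117×11)]/2 = 10.1 m/s
Subgeostrophic (V < V_g = 11 m/s), as expected around a low.
Converting: 10.1 m/s × 3.6 = 36.4 km/h

36.4 km/h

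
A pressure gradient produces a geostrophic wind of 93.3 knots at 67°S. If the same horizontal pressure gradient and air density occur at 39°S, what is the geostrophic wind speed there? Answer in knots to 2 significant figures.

With the same pressure gradient and density, V_g ∝ 1/f ∝ 1/sin φ.
V₂ = V₁ · sin φ₁ / sin φ₂ = 93.3 × sin 67° / sin 39°
V₂ = 93.3 × 0.9205/0.6293 = 140 knots

140 knots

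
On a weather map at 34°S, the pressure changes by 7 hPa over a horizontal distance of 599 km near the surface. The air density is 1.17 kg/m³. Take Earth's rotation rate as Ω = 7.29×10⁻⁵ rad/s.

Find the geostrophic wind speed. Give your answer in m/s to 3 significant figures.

Coriolis parameter at 34°S:
f = 2Ω sin φ = 2 × 7.29×10⁻⁵ × sin 34° = 8.15×10⁻⁵ s⁻¹
Pressure gradient: |∂P/∂n| = 700 Pa / 599000 m = 1.17×10⁻³ Pa/m
Geostrophic balance (pressure-gradient force = Coriolis force):
V_g = (1/(fρ)) |∂P/∂n| = 1.17×10⁻³ / (8.15×10⁻⁵ × 1.17) = 12.3 m/s

12.3 m/s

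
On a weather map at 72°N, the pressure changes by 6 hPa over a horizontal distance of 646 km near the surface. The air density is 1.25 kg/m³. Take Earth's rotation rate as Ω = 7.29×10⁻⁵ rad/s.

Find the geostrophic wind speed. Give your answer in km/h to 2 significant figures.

Coriolis parameter at 72°N:
f = 2Ω sin φ = 2 × 7.29×10⁻⁵ × sin 72° = 1.39×10⁻⁴ s⁻¹
Pressure gradient: |∂P/∂n| = 600 Pa / 646000 m = 9.29×10⁻⁴ Pa/m
Geostrophic balance (pressure-gradient force = Coriolis force):
V_g = (1/(fρ)) |∂P/∂n| = 9.29×10⁻⁴ / (1.39×10⁻⁴ × 1.25) = 5.36 m/s
Converting: 5.36 m/s × 3.6 = 19 km/h

19 km/h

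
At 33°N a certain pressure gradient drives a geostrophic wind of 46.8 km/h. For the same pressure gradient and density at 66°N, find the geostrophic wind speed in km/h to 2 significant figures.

With the same pressure gradient and density, V_g ∝ 1/f ∝ 1/sin φ.
V₂ = V₁ · sin φ₁ / sin φ₂ = 46.8 × sin 33° / sin 66°
V₂ = 46.8 × 0.5446/0.9135 = 28 km/h

28 km/h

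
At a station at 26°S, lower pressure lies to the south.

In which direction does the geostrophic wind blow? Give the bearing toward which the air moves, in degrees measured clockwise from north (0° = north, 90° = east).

The pressure-gradient force points toward the south (bearing 180°).
Geostrophic balance: in the Southern Hemisphere the Coriolis force deflects motion to the left, so the geostrophic wind blows 90° to the left of the pressure-gradient force (low pressure on the right).
Rotating 180° by 90° counterclockwise gives 090° — the wind blows toward the east.

090°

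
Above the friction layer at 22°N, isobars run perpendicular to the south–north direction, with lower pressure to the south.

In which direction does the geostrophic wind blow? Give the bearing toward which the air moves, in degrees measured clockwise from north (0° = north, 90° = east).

270°

The pressure-gradient force points toward the south (bearing 180°).
Geostrophic balance: in the Northern Hemisphere the Coriolis force deflects motion to the right, so the geostrophic wind blows 90° to the right of the pressure-gradient force (low pressure on the left).
Rotating 180° by 90° clockwise gives 270° — the wind blows toward the west.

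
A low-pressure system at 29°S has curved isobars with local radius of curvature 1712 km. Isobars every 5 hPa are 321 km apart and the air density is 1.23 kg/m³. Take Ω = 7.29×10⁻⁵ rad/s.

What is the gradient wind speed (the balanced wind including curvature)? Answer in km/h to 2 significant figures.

Coriolis parameter at 29°S:
f = 2Ω sin φ = 2 × 7.29×10⁻⁵ × sin 29° = 7.07×10⁻⁵ s⁻¹
Pressure gradient: |∂P/∂n| = 500 Pa / 321000 m = 1.56×10⁻³ Pa/m
Geostrophic speed: V_g = |∂P/∂n|/(fρ) = 1.56×10⁻³/(7.07×10⁻⁵ × 1.23) = 17.9 m/s
Around a low, centrifugal force acts outward with Coriolis, so pressure-gradient force balances both:
(1/ρ)|∂P/∂n| = fV + V²/R  →  V² + fR·V − fR·V_g = 0
With fR = 7.07×10⁻⁵ × 1712×10³ m = 121 m/s:
V = [−fR + √((fR)² + 4 fR V_g)]/2 = [−121 + √(121² + 4×121×17.9)]/2 = 15.8 m/s
Subgeostrophic (V < V_g = 17.9 m/s), as expected around a low.
Converting: 15.8 m/s × 3.6 = 57 km/h

57 km/h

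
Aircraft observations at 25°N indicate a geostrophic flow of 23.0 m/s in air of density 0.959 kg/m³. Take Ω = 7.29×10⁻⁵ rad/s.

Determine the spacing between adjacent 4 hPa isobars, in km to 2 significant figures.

290 km

Coriolis parameter at 25°N:
f = 2Ω sin φ = 2 × 7.29×10⁻⁵ × sin 25° = 6.16×10⁻⁵ s⁻¹
Geostrophic balance rearranged: |∂P/∂n| = f ρ V_g
|∂P/∂n| = 6.16×10⁻⁵ × 0.959 × 23.0 = 1.36×10⁻³ Pa/m
Isobar spacing: Δn = ΔP/|∂P/∂n| = 400 Pa / 1.36×10⁻³ Pa/m = 294312 m ≈ 290 km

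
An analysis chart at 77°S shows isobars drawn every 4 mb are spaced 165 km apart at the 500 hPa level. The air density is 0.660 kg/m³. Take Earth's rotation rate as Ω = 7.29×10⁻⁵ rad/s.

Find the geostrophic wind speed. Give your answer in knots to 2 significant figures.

Coriolis parameter at 77°S:
f = 2Ω sin φ = 2 × 7.29×10⁻⁵ × sin 77° = 1.42×10⁻⁴ s⁻¹
Pressure gradient: |∂P/∂n| = 400 Pa / 165000 m = 2.42×10⁻³ Pa/m
Geostrophic balance (pressure-gradient force = Coriolis force):
V_g = (1/(fρ)) |∂P/∂n| = 2.42×10⁻³ / (1.42×10⁻⁴ × 0.660) = 25.9 m/s
Converting: 25.9 m/s × 1.944 = 50 knots

50 knots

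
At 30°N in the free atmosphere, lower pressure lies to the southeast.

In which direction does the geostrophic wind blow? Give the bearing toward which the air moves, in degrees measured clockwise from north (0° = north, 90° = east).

The pressure-gradient force points toward the southeast (bearing 135°).
Geostrophic balance: in the Northern Hemisphere the Coriolis force deflects motion to the right, so the geostrophic wind blows 90° to the right of the pressure-gradient force (low pressure on the left).
Rotating 135° by 90° clockwise gives 225° — the wind blows toward the southwest.

225°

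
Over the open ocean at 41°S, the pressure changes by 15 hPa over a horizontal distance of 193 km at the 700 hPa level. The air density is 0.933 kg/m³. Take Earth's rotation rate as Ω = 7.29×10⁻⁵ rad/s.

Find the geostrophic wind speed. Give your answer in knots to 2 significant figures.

Coriolis parameter at 41°S:
f = 2Ω sin φ = 2 × 7.29×10⁻⁵ × sin 41° = 9.57×10⁻⁵ s⁻¹
Pressure gradient: |∂P/∂n| = 1500 Pa / 193000 m = 7.77×10⁻³ Pa/m
Geostrophic balance (pressure-gradient force = Coriolis force):
V_g = (1/(fρ)) |∂P/∂n| = 7.77×10⁻³ / (9.57×10⁻⁵ × 0.933) = 87.1 m/s
Converting: 87.1 m/s × 1.944 = 170 knots

170 knots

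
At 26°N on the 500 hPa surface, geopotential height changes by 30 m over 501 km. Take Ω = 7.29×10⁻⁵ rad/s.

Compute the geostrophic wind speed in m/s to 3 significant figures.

9.19 m/s

Coriolis parameter at 26°N:
f = 2Ω sin φ = 2 × 7.29×10⁻⁵ × sin 26° = 6.39×10⁻⁵ s⁻¹
Height gradient: |∂Z/∂n| = 30 m / 501000 m = 5.99×10⁻⁵
On a pressure surface, geostrophic balance gives V_g = (g/f)|∂Z/∂n|:
V_g = 9.81 × 5.99×10⁻⁵ / 6.39×10⁻⁵ = 9.19 m/s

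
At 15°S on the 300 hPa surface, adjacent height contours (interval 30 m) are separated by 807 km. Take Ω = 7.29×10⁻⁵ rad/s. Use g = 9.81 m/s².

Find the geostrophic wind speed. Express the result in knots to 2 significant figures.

19 knots

Coriolis parameter at 15°S:
f = 2Ω sin φ = 2 × 7.29×10⁻⁵ × sin 15° = 3.77×10⁻⁵ s⁻¹
Height gradient: |∂Z/∂n| = 30 m / 807000 m = 3.72×10⁻⁵
On a pressure surface, geostrophic balance gives V_g = (g/f)|∂Z/∂n|:
V_g = 9.81 × 3.72×10⁻⁵ / 3.77×10⁻⁵ = 9.66 m/s
Converting: 9.66 m/s × 1.944 = 19 knots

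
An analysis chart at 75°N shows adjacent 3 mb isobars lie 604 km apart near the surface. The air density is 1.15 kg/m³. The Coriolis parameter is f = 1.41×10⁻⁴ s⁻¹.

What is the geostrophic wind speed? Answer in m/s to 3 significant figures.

3.06 m/s

Pressure gradient: |∂P/∂n| = 300 Pa / 604000 m = 4.97×10⁻⁴ Pa/m
Geostrophic balance (pressure-gradient force = Coriolis force):
V_g = (1/(fρ)) |∂P/∂n| = 4.97×10⁻⁴ / (1.41×10⁻⁴ × 1.15) = 3.06 m/s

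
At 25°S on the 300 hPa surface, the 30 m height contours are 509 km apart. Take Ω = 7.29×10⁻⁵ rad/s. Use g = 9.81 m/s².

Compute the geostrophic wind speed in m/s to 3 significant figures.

9.38 m/s

Coriolis parameter at 25°S:
f = 2Ω sin φ = 2 × 7.29×10⁻⁵ × sin 25° = 6.16×10⁻⁵ s⁻¹
Height gradient: |∂Z/∂n| = 30 m / 509000 m = 5.89×10⁻⁵
On a pressure surface, geostrophic balance gives V_g = (g/f)|∂Z/∂n|:
V_g = 9.81 × 5.89×10⁻⁵ / 6.16×10⁻⁵ = 9.38 m/s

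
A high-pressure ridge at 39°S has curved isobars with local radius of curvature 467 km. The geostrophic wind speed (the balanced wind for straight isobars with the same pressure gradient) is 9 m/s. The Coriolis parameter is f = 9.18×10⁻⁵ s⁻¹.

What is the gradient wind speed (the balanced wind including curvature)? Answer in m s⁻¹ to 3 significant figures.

Around a high, pressure-gradient force acts outward with centrifugal, so Coriolis balances both:
fV = (1/ρ)|∂P/∂n| + V²/R  →  V² − fR·V + fR·V_g = 0
With fR = 9.18×10⁻⁵ × 467×10³ m = 42.9 m/s:
V = [fR − √((fR)² − 4 fR V_g)]/2 = [42.9 − √(42.9² − 4×42.9×9)]/2 = 12.9 m/s
Supergeostrophic (V > V_g = 9 m/s), as expected around a high.

12.9 m s⁻¹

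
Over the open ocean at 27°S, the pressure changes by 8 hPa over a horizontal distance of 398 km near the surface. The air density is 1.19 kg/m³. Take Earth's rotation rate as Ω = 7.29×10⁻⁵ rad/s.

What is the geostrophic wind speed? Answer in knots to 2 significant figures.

50 knots

Coriolis parameter at 27°S:
f = 2Ω sin φ = 2 × 7.29×10⁻⁵ × sin 27° = 6.62×10⁻⁵ s⁻¹
Pressure gradient: |∂P/∂n| = 800 Pa / 398000 m = 2.01×10⁻³ Pa/m
Geostrophic balance (pressure-gradient force = Coriolis force):
V_g = (1/(fρ)) |∂P/∂n| = 2.01×10⁻³ / (6.62×10⁻⁵ × 1.19) = 25.5 m/s
Converting: 25.5 m/s × 1.944 = 50 knots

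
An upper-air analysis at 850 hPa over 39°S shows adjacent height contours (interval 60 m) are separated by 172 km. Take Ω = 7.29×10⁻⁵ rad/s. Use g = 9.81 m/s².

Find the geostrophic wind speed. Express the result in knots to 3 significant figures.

Coriolis parameter at 39°S:
f = 2Ω sin φ = 2 × 7.29×10⁻⁵ × sin 39° = 9.18×10⁻⁵ s⁻¹
Height gradient: |∂Z/∂n| = 60 m / 172000 m = 3.49×10⁻⁴
On a pressure surface, geostrophic balance gives V_g = (g/f)|∂Z/∂n|:
V_g = 9.81 × 3.49×10⁻⁴ / 9.18×10⁻⁵ = 37.3 m/s
Converting: 37.3 m/s × 1.944 = 72.5 knots

72.5 knots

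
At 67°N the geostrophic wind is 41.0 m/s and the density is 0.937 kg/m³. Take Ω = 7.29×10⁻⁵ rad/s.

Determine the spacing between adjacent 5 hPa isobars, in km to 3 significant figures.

97.0 km

Coriolis parameter at 67°N:
f = 2Ω sin φ = 2 × 7.29×10⁻⁵ × sin 67° = 1.34×10⁻⁴ s⁻¹
Geostrophic balance rearranged: |∂P/∂n| = f ρ V_g
|∂P/∂n| = 1.34×10⁻⁴ × 0.937 × 41.0 = 5.16×10⁻³ Pa/m
Isobar spacing: Δn = ΔP/|∂P/∂n| = 500 Pa / 5.16×10⁻³ Pa/m = 96976 m ≈ 97.0 km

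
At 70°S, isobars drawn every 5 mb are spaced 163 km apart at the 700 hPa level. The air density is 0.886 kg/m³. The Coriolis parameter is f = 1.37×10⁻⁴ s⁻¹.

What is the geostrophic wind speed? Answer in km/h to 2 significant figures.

Pressure gradient: |∂P/∂n| = 500 Pa / 163000 m = 3.07×10⁻³ Pa/m
Geostrophic balance (pressure-gradient force = Coriolis force):
V_g = (1/(fρ)) |∂P/∂n| = 3.07×10⁻³ / (1.37×10⁻⁴ × 0.886) = 25.3 m/s
Converting: 25.3 m/s × 3.6 = 91 km/h

91 km/h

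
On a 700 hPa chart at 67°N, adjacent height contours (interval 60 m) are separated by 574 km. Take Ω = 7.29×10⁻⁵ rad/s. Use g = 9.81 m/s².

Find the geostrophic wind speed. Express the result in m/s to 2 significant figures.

Coriolis parameter at 67°N:
f = 2Ω sin φ = 2 × 7.29×10⁻⁵ × sin 67° = 1.34×10⁻⁴ s⁻¹
Height gradient: |∂Z/∂n| = 60 m / 574000 m = 1.05×10⁻⁴
On a pressure surface, geostrophic balance gives V_g = (g/f)|∂Z/∂n|:
V_g = 9.81 × 1.05×10⁻⁴ / 1.34×10⁻⁴ = 7.64 m/s

7.6 m/s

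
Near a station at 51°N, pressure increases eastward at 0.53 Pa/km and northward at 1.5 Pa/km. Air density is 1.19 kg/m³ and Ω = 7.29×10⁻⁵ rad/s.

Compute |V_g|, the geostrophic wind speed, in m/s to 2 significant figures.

Coriolis parameter at 51°N:
f = 2Ω sin φ = 2 × 7.29×10⁻⁵ × sin 51° = 1.13×10⁻⁴ s⁻¹
Component geostrophic relations (x east, y north):
u_g = −(1/(fρ)) ∂P/∂y,  v_g = (1/(fρ)) ∂P/∂x
u_g = −(1.5×10⁻³)/(1.13×10⁻⁴ × 1.19) = −11.1 m/s;  v_g = (0.53×10⁻³)/(1.13×10⁻⁴ × 1.19) = 3.93 m/s
|V_g| = √(u_g² + v_g²) = 11.8 m/s

12 m/s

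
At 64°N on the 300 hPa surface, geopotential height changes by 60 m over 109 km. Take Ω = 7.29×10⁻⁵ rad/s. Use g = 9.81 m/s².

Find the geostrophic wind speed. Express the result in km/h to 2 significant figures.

150 km/h

Coriolis parameter at 64°N:
f = 2Ω sin φ = 2 × 7.29×10⁻⁵ × sin 64° = 1.31×10⁻⁴ s⁻¹
Height gradient: |∂Z/∂n| = 60 m / 109000 m = 5.50×10⁻⁴
On a pressure surface, geostrophic balance gives V_g = (g/f)|∂Z/∂n|:
V_g = 9.81 × 5.50×10⁻⁴ / 1.31×10⁻⁴ = 41.2 m/s
Converting: 41.2 m/s × 3.6 = 150 km/h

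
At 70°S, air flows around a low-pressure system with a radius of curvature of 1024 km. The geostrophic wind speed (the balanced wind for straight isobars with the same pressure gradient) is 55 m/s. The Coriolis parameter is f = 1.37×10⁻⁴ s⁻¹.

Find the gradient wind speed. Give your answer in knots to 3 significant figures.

82.2 knots

Around a low, centrifugal force acts outward with Coriolis, so pressure-gradient force balances both:
(1/ρ)|∂P/∂n| = fV + V²/R  →  V² + fR·V − fR·V_g = 0
With fR = 1.37×10⁻⁴ × 1024×10³ m = 140 m/s:
V = [−fR + √((fR)² + 4 fR V_g)]/2 = [−140 + √(140² + 4×140×55)]/2 = 42.3 m/s
Subgeostrophic (V < V_g = 55 m/s), as expected around a low.
Converting: 42.3 m/s × 1.944 = 82.2 knots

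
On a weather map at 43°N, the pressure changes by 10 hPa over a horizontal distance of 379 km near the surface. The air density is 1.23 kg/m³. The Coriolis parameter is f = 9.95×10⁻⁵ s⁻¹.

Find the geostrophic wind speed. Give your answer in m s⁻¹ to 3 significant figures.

21.6 m s⁻¹

Pressure gradient: |∂P/∂n| = 1000 Pa / 379000 m = 2.64×10⁻³ Pa/m
Geostrophic balance (pressure-gradient force = Coriolis force):
V_g = (1/(fρ)) |∂P/∂n| = 2.64×10⁻³ / (9.95×10⁻⁵ × 1.23) = 21.6 m/s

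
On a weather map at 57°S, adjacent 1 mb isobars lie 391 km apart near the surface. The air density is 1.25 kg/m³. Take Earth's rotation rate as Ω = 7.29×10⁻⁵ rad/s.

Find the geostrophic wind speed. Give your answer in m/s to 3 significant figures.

Coriolis parameter at 57°S:
f = 2Ω sin φ = 2 × 7.29×10⁻⁵ × sin 57° = 1.22×10⁻⁴ s⁻¹
Pressure gradient: |∂P/∂n| = 100 Pa / 391000 m = 2.56×10⁻⁴ Pa/m
Geostrophic balance (pressure-gradient force = Coriolis force):
V_g = (1/(fρ)) |∂P/∂n| = 2.56×10⁻⁴ / (1.22×10⁻⁴ × 1.25) = 1.67 m/s

1.67 m/s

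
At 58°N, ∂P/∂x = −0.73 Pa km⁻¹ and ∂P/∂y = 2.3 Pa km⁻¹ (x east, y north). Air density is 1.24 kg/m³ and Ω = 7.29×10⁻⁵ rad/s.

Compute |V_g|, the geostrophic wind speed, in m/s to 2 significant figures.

Coriolis parameter at 58°N:
f = 2Ω sin φ = 2 × 7.29×10⁻⁵ × sin 58° = 1.24×10⁻⁴ s⁻¹
Component geostrophic relations (x east, y north):
u_g = −(1/(fρ)) ∂P/∂y,  v_g = (1/(fρ)) ∂P/∂x
u_g = −(2.3×10⁻³)/(1.24×10⁻⁴ × 1.24) = −15.0 m/s;  v_g = (−0.73×10⁻³)/(1.24×10⁻⁴ × 1.24) = −4.76 m/s
|V_g| = √(u_g² + v_g²) = 15.7 m/s

16 m/s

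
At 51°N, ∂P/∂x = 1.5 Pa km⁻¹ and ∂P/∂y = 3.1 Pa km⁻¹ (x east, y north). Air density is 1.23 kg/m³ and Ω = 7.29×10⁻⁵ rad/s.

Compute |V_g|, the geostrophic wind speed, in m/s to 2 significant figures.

Coriolis parameter at 51°N:
f = 2Ω sin φ = 2 × 7.29×10⁻⁵ × sin 51° = 1.13×10⁻⁴ s⁻¹
Component geostrophic relations (x east, y north):
u_g = −(1/(fρ)) ∂P/∂y,  v_g = (1/(fρ)) ∂P/∂x
u_g = −(3.1×10⁻³)/(1.13×10⁻⁴ × 1.23) = −22.2 m/s;  v_g = (1.5×10⁻³)/(1.13×10⁻⁴ × 1.23) = 10.8 m/s
|V_g| = √(u_g² + v_g²) = 24.7 m/s

25 m/s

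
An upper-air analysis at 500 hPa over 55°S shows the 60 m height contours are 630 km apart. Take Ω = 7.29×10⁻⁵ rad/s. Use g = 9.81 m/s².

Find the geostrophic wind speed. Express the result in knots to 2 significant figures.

Coriolis parameter at 55°S:
f = 2Ω sin φ = 2 × 7.29×10⁻⁵ × sin 55° = 1.19×10⁻⁴ s⁻¹
Height gradient: |∂Z/∂n| = 60 m / 630000 m = 9.52×10⁻⁵
On a pressure surface, geostrophic balance gives V_g = (g/f)|∂Z/∂n|:
V_g = 9.81 × 9.52×10⁻⁵ / 1.19×10⁻⁴ = 7.82 m/s
Converting: 7.82 m/s × 1.944 = 15 knots

15 knots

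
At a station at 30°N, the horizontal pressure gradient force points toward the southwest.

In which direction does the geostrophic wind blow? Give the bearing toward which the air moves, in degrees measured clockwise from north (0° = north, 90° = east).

315°

The pressure-gradient force points toward the southwest (bearing 225°).
Geostrophic balance: in the Northern Hemisphere the Coriolis force deflects motion to the right, so the geostrophic wind blows 90° to the right of the pressure-gradient force (low pressure on the left).
Rotating 225° by 90° clockwise gives 315° — the wind blows toward the northwest.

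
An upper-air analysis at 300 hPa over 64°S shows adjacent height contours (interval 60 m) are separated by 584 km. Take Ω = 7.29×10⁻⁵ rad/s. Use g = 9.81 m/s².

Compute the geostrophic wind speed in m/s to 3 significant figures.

Coriolis parameter at 64°S:
f = 2Ω sin φ = 2 × 7.29×10⁻⁵ × sin 64° = 1.31×10⁻⁴ s⁻¹
Height gradient: |∂Z/∂n| = 60 m / 584000 m = 1.03×10⁻⁴
On a pressure surface, geostrophic balance gives V_g = (g/f)|∂Z/∂n|:
V_g = 9.81 × 1.03×10⁻⁴ / 1.31×10⁻⁴ = 7.69 m/s

7.69 m/s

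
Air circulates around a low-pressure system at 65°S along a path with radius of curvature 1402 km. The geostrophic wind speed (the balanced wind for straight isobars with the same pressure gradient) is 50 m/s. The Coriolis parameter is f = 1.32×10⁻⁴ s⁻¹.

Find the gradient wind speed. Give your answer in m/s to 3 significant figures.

Around a low, centrifugal force acts outward with Coriolis, so pressure-gradient force balances both:
(1/ρ)|∂P/∂n| = fV + V²/R  →  V² + fR·V − fR·V_g = 0
With fR = 1.32×10⁻⁴ × 1402×10³ m = 185 m/s:
V = [−fR + √((fR)² + 4 fR V_g)]/2 = [−185 + √(185² + 4×185×50)]/2 = 40.9 m/s
Subgeostrophic (V < V_g = 50 m/s), as expected around a low.

40.9 m/s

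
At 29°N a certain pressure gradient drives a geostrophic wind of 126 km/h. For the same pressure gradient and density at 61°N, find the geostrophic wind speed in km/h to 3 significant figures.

With the same pressure gradient and density, V_g ∝ 1/f ∝ 1/sin φ.
V₂ = V₁ · sin φ₁ / sin φ₂ = 126 × sin 29° / sin 61°
V₂ = 126 × 0.4848/0.8746 = 69.8 km/h

69.8 km/h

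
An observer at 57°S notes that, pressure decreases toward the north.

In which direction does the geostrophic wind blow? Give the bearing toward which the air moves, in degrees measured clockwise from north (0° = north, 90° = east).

The pressure-gradient force points toward the north (bearing 000°).
Geostrophic balance: in the Southern Hemisphere the Coriolis force deflects motion to the left, so the geostrophic wind blows 90° to the left of the pressure-gradient force (low pressure on the right).
Rotating 000° by 90° counterclockwise gives 270° — the wind blows toward the west.

270°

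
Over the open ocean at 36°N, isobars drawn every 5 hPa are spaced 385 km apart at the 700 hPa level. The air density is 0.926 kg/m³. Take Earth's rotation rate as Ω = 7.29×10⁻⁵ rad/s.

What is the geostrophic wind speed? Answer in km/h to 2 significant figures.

59 km/h

Coriolis parameter at 36°N:
f = 2Ω sin φ = 2 × 7.29×10⁻⁵ × sin 36° = 8.57×10⁻⁵ s⁻¹
Pressure gradient: |∂P/∂n| = 500 Pa / 385000 m = 1.30×10⁻³ Pa/m
Geostrophic balance (pressure-gradient force = Coriolis force):
V_g = (1/(fρ)) |∂P/∂n| = 1.30×10⁻³ / (8.57×10⁻⁵ × 0.926) = 16.4 m/s
Converting: 16.4 m/s × 3.6 = 59 km/h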